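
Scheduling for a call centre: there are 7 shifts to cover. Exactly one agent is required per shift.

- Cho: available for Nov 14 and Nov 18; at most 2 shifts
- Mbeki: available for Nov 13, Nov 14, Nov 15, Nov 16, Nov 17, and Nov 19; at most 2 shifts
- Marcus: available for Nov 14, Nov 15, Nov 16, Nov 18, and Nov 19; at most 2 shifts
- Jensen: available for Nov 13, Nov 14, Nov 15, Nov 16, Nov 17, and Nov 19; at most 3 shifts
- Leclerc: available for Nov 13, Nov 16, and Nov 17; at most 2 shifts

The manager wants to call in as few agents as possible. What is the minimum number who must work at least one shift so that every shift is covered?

7 slots to fill and no one can take more than 3, so at least ⌈7/3⌉ = 3 agents are needed.
Cho, Mbeki, and Jensen alone can cover everything: Nov 13→Mbeki, Nov 14→Cho, Nov 15→Mbeki, Nov 16→Jensen, Nov 17→Jensen, Nov 18→Cho, Nov 19→Jensen.

3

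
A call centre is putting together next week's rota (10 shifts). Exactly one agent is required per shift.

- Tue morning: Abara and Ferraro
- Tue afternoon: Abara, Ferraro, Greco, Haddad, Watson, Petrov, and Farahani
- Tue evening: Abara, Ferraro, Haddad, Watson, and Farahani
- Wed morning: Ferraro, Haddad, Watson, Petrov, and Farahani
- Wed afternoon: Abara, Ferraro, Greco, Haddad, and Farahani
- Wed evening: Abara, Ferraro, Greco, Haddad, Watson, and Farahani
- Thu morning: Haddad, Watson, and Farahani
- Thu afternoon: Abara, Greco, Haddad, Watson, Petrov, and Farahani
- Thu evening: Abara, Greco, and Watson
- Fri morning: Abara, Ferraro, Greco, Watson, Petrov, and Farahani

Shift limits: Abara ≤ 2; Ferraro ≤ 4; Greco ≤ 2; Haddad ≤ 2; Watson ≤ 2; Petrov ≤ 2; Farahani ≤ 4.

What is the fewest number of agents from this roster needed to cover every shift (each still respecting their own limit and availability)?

3

10 slots to fill and no one can take more than 4, so at least ⌈10/4⌉ = 3 agents are needed.
Abara, Ferraro, and Farahani alone can cover everything: Tue morning→Abara, Tue afternoon→Ferraro, Tue evening→Ferraro, Wed morning→Ferraro, Wed afternoon→Ferraro, Wed evening→Farahani, Thu morning→Farahani, Thu afternoon→Farahani, Thu evening→Abara, Fri morning→Farahani.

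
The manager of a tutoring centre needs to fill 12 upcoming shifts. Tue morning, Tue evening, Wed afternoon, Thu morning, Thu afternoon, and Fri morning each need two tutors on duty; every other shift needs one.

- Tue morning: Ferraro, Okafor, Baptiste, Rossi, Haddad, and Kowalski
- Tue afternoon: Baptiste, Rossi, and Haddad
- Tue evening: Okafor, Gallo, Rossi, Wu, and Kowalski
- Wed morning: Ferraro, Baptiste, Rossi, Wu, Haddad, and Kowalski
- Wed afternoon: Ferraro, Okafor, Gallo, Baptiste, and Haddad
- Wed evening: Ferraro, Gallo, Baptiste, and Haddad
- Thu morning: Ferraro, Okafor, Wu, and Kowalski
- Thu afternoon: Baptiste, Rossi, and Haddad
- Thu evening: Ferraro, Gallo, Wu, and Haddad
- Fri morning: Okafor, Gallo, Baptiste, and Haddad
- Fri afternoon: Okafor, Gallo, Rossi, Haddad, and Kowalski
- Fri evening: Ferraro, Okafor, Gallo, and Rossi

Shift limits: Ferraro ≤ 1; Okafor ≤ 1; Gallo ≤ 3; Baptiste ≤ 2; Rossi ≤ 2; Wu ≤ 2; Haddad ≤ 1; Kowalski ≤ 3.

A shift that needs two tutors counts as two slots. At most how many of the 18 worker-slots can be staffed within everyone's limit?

15

Total capacity across all tutors is 1+1+3+2+2+2+1+3 = 15, and 18 slots are needed, so at most 15 can be filled.
An assignment achieving 15: Tue morning→Kowalski, Tue afternoon→Baptiste, Tue evening→Rossi+Wu, Wed morning→Kowalski, Wed evening→Ferraro, Thu morning→Okafor+Wu, Thu afternoon→Baptiste+Rossi, Thu evening→Gallo, Fri morning→Gallo+Haddad, Fri afternoon→Kowalski, Fri evening→Gallo.
Loads: Ferraro 1/1, Okafor 1/1, Gallo 3/3, Baptiste 2/2, Rossi 2/2, Wu 2/2, Haddad 1/1, Kowalski 3/3.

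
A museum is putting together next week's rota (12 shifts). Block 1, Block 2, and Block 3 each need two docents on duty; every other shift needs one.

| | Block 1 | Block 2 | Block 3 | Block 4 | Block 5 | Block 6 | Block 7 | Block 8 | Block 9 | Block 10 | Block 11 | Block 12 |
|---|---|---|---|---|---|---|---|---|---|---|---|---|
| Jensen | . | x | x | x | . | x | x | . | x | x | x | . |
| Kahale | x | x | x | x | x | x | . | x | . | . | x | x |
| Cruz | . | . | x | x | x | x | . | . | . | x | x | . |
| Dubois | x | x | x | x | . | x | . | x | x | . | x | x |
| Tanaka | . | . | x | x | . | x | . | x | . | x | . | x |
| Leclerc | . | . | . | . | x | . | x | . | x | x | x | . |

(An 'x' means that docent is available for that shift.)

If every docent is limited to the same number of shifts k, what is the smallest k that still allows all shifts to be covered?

With 6 docents and 15 worker-slots to fill, someone must work at least ⌈15/6⌉ = 3 shifts, so k ≥ 3.
k = 3 works: Block 1→Kahale+Dubois, Block 2→Jensen+Kahale, Block 3→Cruz+Tanaka, Block 4→Cruz, Block 5→Kahale, Block 6→Tanaka, Block 7→Jensen, Block 8→Dubois, Block 9→Jensen, Block 10→Cruz, Block 11→Leclerc, Block 12→Dubois.
Loads: Jensen 3, Kahale 3, Cruz 3, Dubois 3, Tanaka 2, Leclerc 1 — all ≤ 3.

3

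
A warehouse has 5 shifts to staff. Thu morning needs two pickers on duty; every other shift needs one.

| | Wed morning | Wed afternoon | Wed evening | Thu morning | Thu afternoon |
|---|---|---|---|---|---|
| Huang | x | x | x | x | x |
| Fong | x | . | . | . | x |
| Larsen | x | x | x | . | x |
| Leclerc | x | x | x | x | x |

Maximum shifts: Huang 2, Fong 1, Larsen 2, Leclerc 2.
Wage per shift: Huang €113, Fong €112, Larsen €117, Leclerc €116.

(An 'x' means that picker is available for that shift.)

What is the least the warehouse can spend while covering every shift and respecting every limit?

Thu morning can only be covered by Huang and Leclerc, so that assignment is forced.
Picking the cheapest available picker for each shift independently would cost €679, but that ignores the shift limits.
An optimal schedule: Wed morning→Fong, Wed afternoon→Huang, Wed evening→Leclerc, Thu morning→Huang+Leclerc, Thu afternoon→Larsen.
Total: 112 + 113 + 116 + 113 + 116 + 117 = €687.

€687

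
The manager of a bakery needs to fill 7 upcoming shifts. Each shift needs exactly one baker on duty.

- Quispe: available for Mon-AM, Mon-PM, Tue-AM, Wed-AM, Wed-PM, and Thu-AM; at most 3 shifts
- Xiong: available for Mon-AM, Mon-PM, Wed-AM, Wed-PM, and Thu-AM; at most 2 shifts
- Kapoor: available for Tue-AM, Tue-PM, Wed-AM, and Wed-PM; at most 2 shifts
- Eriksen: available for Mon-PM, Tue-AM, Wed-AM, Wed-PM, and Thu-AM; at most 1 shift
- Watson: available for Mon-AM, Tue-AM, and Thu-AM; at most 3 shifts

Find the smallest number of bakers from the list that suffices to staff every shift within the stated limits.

3

7 slots to fill and no one can take more than 3, so at least ⌈7/3⌉ = 3 bakers are needed.
Quispe, Xiong, and Kapoor alone can cover everything: Mon-AM→Quispe, Mon-PM→Quispe, Tue-AM→Quispe, Tue-PM→Kapoor, Wed-AM→Xiong, Wed-PM→Kapoor, Thu-AM→Xiong.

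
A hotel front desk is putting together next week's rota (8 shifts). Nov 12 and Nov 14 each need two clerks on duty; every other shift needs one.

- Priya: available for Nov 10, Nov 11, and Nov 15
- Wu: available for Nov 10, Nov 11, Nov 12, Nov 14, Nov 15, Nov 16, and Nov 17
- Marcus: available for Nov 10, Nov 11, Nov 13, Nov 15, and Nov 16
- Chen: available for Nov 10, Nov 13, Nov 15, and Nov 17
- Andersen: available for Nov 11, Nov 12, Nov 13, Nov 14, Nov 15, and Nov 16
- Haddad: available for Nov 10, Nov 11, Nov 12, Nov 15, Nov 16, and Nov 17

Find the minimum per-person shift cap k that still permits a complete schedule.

2

With 6 clerks and 10 worker-slots to fill, someone must work at least ⌈10/6⌉ = 2 shifts, so k ≥ 2.
k = 2 works: Nov 10→Priya, Nov 11→Priya, Nov 12→Wu+Andersen, Nov 13→Marcus, Nov 14→Wu+Andersen, Nov 15→Chen, Nov 16→Marcus, Nov 17→Chen.
Loads: Priya 2, Wu 2, Marcus 2, Chen 2, Andersen 2, Haddad 0 — all ≤ 2.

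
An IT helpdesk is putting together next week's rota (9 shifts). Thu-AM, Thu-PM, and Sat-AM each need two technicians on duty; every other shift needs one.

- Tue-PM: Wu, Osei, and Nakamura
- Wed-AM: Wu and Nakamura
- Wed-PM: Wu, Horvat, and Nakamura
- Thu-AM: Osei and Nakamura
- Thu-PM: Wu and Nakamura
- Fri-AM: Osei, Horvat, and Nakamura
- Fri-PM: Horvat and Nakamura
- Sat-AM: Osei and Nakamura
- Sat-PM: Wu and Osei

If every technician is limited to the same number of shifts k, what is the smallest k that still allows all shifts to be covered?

3

With 4 technicians and 12 worker-slots to fill, someone must work at least ⌈12/4⌉ = 3 shifts, so k ≥ 3.
k = 3 works: Tue-PM→Osei, Wed-AM→Wu, Wed-PM→Horvat, Thu-AM→Osei+Nakamura, Thu-PM→Wu+Nakamura, Fri-AM→Horvat, Fri-PM→Horvat, Sat-AM→Osei+Nakamura, Sat-PM→Wu.
Loads: Wu 3, Osei 3, Horvat 3, Nakamura 3 — all ≤ 3.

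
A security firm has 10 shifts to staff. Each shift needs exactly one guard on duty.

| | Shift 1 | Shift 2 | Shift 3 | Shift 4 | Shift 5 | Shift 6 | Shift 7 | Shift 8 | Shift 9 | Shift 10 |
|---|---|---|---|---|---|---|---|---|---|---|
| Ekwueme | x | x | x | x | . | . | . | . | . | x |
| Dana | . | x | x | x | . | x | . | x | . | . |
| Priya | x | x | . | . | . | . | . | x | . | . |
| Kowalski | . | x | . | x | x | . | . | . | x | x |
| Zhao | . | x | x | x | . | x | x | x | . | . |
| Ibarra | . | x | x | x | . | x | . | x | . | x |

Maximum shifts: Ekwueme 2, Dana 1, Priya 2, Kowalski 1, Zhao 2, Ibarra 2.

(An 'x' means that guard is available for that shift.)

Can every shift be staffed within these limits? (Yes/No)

Total capacity is 10 and 10 slots are needed, so capacity alone doesn't rule it out.
Shifts {Shift 5, Shift 9} need 2 worker-slots in total, but the guards available for any of those shifts (Kowalski) can supply at most 1 among them. So no valid schedule exists.

No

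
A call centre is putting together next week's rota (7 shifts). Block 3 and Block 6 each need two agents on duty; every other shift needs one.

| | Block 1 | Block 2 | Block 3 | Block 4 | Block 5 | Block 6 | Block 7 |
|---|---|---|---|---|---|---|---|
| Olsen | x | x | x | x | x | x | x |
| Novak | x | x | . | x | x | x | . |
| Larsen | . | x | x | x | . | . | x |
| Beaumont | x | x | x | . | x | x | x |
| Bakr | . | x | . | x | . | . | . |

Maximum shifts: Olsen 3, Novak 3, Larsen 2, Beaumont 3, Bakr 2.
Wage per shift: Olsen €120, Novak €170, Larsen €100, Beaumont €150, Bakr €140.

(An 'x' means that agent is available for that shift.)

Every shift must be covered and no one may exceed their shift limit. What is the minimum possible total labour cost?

€1140

Picking the cheapest available agent for each shift independently would cost €1030, but that ignores the shift limits.
An optimal schedule: Block 1→Olsen, Block 2→Bakr, Block 3→Larsen+Olsen, Block 4→Bakr, Block 5→Beaumont, Block 6→Olsen+Beaumont, Block 7→Larsen.
Total: 120 + 140 + 100 + 120 + 140 + 150 + 120 + 150 + 100 = €1140.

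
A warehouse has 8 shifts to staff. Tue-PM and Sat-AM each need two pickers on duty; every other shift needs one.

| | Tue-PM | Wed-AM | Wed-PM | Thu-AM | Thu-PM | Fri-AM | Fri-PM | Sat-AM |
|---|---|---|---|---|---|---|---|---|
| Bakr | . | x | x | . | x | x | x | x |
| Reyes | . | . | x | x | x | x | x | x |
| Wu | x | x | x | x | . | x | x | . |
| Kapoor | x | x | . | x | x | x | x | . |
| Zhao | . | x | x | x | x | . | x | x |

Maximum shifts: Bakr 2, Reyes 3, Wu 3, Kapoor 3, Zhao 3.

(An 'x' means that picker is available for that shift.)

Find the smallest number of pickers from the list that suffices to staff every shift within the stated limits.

4

10 slots to fill and no one can take more than 3, so at least ⌈10/3⌉ = 4 pickers are needed.
Bakr, Reyes, Wu, and Kapoor alone can cover everything: Tue-PM→Wu+Kapoor, Wed-AM→Bakr, Wed-PM→Reyes, Thu-AM→Reyes, Thu-PM→Kapoor, Fri-AM→Wu, Fri-PM→Wu, Sat-AM→Bakr+Reyes.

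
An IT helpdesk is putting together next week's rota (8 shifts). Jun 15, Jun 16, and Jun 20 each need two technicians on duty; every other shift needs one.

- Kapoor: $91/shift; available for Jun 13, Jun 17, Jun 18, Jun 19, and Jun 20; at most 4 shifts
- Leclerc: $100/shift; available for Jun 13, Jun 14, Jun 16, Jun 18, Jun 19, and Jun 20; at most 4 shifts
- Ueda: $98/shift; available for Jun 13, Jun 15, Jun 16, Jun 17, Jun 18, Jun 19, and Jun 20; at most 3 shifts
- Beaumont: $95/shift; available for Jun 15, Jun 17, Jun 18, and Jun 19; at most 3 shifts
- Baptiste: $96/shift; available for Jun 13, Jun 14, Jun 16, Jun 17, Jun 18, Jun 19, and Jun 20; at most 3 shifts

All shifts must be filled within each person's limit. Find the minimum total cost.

$1038

Jun 15 can only be covered by Ueda and Beaumont, so that assignment is forced.
Picking the cheapest available technician for each shift independently would cost $1034, but that ignores the shift limits.
An optimal schedule: Jun 13→Kapoor, Jun 14→Baptiste, Jun 15→Beaumont+Ueda, Jun 16→Baptiste+Ueda, Jun 17→Kapoor, Jun 18→Kapoor, Jun 19→Beaumont, Jun 20→Kapoor+Baptiste.
Total: 91 + 96 + 95 + 98 + 96 + 98 + 91 + 91 + 95 + 91 + 96 = $1038.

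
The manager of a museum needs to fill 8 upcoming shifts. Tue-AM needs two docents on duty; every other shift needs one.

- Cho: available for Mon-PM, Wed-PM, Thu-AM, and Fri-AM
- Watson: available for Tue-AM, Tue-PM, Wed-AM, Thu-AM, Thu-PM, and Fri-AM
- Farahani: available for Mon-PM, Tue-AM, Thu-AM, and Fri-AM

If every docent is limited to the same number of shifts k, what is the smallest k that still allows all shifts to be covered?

4

With 3 docents and 9 worker-slots to fill, someone must work at least ⌈9/3⌉ = 3 shifts, so k ≥ 3.
k = 3 fails: Shifts {Tue-AM, Tue-PM, Wed-AM, Thu-PM} need 5 worker-slots in total, but the docents available for any of those shifts (Watson and Farahani) can supply at most 4 among them. So no valid schedule exists.
k = 4 works: Mon-PM→Cho, Tue-AM→Watson+Farahani, Tue-PM→Watson, Wed-AM→Watson, Wed-PM→Cho, Thu-AM→Cho, Thu-PM→Watson, Fri-AM→Cho.
Loads: Cho 4, Watson 4, Farahani 1 — all ≤ 4.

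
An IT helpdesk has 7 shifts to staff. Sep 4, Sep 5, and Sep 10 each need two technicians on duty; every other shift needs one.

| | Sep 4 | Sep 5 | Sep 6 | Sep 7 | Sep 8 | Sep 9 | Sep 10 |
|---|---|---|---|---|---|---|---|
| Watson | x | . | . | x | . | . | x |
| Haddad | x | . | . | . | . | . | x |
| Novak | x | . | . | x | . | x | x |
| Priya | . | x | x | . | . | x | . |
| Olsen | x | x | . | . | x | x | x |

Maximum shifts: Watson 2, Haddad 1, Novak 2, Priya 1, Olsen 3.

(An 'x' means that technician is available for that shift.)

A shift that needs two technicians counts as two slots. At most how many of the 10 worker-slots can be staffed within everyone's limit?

Total capacity across all technicians is 2+1+2+1+3 = 9, and 10 slots are needed, so at most 9 can be filled.
An assignment achieving 9: Sep 4→Watson+Haddad, Sep 5→Olsen, Sep 6→Priya, Sep 7→Watson, Sep 8→Olsen, Sep 9→Novak, Sep 10→Novak+Olsen.
Loads: Watson 2/2, Haddad 1/1, Novak 2/2, Priya 1/1, Olsen 3/3.

9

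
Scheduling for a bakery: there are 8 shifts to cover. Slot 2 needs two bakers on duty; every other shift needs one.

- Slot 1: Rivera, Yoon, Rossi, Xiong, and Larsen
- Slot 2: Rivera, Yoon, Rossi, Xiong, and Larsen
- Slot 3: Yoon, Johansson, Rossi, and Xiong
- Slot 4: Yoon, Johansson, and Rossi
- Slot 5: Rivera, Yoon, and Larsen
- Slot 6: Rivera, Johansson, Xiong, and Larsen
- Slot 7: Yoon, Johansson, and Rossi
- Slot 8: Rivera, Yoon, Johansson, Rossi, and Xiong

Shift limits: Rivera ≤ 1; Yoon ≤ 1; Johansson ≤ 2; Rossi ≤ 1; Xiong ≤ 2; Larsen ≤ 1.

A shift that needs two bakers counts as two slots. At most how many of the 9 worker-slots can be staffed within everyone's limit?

8

Total capacity across all bakers is 1+1+2+1+2+1 = 8, and 9 slots are needed, so at most 8 can be filled.
An assignment achieving 8: Slot 1→Rossi, Slot 2→Xiong+Larsen, Slot 3→Johansson, Slot 4→Yoon, Slot 5→Rivera, Slot 6→Xiong, Slot 7→Johansson.
Loads: Rivera 1/1, Yoon 1/1, Johansson 2/2, Rossi 1/1, Xiong 2/2, Larsen 1/1.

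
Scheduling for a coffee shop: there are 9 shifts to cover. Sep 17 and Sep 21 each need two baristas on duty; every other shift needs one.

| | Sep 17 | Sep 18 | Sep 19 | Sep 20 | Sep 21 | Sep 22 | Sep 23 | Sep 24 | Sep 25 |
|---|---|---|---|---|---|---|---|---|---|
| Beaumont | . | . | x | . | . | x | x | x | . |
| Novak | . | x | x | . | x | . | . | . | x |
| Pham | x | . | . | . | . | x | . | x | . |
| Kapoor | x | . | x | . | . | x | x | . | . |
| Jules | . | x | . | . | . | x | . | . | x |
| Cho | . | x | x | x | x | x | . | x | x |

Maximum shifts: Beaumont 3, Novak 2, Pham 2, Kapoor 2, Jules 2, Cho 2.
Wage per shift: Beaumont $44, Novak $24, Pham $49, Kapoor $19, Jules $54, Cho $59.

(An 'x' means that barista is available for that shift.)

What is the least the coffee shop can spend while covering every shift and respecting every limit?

Sep 17 can only be covered by Pham and Kapoor, so that assignment is forced.
Sep 20 can only be covered by Cho, so that assignment is forced.
Sep 21 can only be covered by Novak and Cho, so that assignment is forced.
Picking the cheapest available barista for each shift independently would cost $359, but that ignores the shift limits.
An optimal schedule: Sep 17→Kapoor+Pham, Sep 18→Novak, Sep 19→Beaumont, Sep 20→Cho, Sep 21→Novak+Cho, Sep 22→Beaumont, Sep 23→Kapoor, Sep 24→Beaumont, Sep 25→Jules.
Total: 19 + 49 + 24 + 44 + 59 + 24 + 59 + 44 + 19 + 44 + 54 = $439.

$439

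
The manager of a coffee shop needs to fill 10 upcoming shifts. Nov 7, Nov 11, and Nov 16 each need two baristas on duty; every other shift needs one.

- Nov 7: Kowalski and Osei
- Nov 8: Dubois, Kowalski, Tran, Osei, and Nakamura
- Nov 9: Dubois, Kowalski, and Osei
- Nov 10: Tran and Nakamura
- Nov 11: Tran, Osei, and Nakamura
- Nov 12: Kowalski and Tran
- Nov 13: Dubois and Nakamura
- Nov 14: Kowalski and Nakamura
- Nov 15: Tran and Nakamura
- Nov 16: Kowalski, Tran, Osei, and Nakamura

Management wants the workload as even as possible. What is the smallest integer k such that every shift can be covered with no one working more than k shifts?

3

With 5 baristas and 13 worker-slots to fill, someone must work at least ⌈13/5⌉ = 3 shifts, so k ≥ 3.
k = 3 works: Nov 7→Kowalski+Osei, Nov 8→Dubois, Nov 9→Dubois, Nov 10→Tran, Nov 11→Tran+Osei, Nov 12→Kowalski, Nov 13→Dubois, Nov 14→Kowalski, Nov 15→Tran, Nov 16→Osei+Nakamura.
Loads: Dubois 3, Kowalski 3, Tran 3, Osei 3, Nakamura 1 — all ≤ 3.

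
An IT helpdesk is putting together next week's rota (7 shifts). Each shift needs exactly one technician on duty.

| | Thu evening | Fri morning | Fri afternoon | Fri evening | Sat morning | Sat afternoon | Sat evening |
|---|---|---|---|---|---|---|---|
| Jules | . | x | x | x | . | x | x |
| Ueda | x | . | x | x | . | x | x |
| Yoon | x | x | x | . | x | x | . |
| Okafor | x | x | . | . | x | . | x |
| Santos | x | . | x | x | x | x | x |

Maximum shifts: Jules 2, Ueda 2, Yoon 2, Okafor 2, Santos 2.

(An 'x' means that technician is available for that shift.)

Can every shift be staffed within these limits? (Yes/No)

One valid schedule: Thu evening→Ueda, Fri morning→Jules, Fri afternoon→Ueda, Fri evening→Jules, Sat morning→Yoon, Sat afternoon→Yoon, Sat evening→Okafor.
Loads: Jules 2/2, Ueda 2/2, Yoon 2/2, Okafor 1/2, Santos 0/2 — all within limits.

Yes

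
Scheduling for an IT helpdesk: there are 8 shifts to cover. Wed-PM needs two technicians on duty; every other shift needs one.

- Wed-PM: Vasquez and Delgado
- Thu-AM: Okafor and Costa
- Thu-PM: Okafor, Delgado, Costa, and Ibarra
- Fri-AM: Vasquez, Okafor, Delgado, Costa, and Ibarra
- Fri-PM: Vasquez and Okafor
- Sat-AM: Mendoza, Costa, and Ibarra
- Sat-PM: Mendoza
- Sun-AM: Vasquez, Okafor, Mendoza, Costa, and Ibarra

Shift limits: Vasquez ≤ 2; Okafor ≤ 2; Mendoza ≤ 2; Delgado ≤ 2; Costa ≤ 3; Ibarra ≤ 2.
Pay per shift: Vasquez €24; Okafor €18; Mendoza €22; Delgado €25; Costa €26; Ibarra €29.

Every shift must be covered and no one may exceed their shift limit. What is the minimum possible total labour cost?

Wed-PM can only be covered by Vasquez and Delgado, so that assignment is forced.
Sat-PM can only be covered by Mendoza, so that assignment is forced.
Picking the cheapest available technician for each shift independently would cost €183, but that ignores the shift limits.
An optimal schedule: Wed-PM→Vasquez+Delgado, Thu-AM→Okafor, Thu-PM→Okafor, Fri-AM→Delgado, Fri-PM→Vasquez, Sat-AM→Mendoza, Sat-PM→Mendoza, Sun-AM→Costa.
Total: 24 + 25 + 18 + 18 + 25 + 24 + 22 + 22 + 26 = €204.

€204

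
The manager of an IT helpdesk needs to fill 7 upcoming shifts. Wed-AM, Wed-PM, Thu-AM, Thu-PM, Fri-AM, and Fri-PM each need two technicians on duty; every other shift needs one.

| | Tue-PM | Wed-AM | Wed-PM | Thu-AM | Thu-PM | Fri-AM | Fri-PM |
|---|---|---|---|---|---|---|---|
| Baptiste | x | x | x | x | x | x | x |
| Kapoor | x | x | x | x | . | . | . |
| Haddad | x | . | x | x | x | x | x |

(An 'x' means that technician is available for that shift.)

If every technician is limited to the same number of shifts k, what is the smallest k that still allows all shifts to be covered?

5

With 3 technicians and 13 worker-slots to fill, someone must work at least ⌈13/3⌉ = 5 shifts, so k ≥ 5.
k = 5 works: Tue-PM→Baptiste, Wed-AM→Baptiste+Kapoor, Wed-PM→Kapoor+Haddad, Thu-AM→Kapoor+Haddad, Thu-PM→Baptiste+Haddad, Fri-AM→Baptiste+Haddad, Fri-PM→Baptiste+Haddad.
Loads: Baptiste 5, Kapoor 3, Haddad 5 — all ≤ 5.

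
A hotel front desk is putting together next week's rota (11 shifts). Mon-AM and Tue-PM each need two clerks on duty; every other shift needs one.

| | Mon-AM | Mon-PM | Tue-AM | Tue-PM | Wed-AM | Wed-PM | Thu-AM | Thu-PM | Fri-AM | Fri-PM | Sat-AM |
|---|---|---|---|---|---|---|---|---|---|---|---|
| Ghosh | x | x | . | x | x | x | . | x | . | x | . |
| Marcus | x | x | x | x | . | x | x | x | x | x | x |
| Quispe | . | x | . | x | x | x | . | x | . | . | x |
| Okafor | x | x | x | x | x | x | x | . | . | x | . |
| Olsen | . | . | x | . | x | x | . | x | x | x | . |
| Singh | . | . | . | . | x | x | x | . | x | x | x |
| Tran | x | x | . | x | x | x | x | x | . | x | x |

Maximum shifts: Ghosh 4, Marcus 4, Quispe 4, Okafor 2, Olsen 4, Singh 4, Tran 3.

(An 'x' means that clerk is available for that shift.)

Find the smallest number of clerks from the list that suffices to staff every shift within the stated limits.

13 slots to fill and no one can take more than 4, so at least ⌈13/4⌉ = 4 clerks are needed.
Ghosh, Marcus, Quispe, and Okafor alone can cover everything: Mon-AM→Ghosh+Okafor, Mon-PM→Quispe, Tue-AM→Marcus, Tue-PM→Quispe+Okafor, Wed-AM→Ghosh, Wed-PM→Quispe, Thu-AM→Marcus, Thu-PM→Ghosh, Fri-AM→Marcus, Fri-PM→Ghosh, Sat-AM→Marcus.

4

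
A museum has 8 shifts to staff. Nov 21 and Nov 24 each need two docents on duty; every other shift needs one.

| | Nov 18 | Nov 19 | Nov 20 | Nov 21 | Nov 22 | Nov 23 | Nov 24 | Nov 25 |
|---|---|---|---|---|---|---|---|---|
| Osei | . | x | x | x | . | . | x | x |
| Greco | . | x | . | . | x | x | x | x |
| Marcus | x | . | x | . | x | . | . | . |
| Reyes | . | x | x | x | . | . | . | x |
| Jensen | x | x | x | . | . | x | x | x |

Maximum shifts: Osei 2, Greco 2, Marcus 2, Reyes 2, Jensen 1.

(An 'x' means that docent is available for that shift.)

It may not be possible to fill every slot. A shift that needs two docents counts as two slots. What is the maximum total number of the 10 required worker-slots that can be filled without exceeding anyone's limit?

9

Total capacity across all docents is 2+2+2+2+1 = 9, and 10 slots are needed, so at most 9 can be filled.
An assignment achieving 9: Nov 18→Marcus, Nov 19→Reyes, Nov 20→Marcus, Nov 21→Osei+Reyes, Nov 22→Greco, Nov 23→Greco, Nov 24→Osei+Jensen.
Loads: Osei 2/2, Greco 2/2, Marcus 2/2, Reyes 2/2, Jensen 1/1.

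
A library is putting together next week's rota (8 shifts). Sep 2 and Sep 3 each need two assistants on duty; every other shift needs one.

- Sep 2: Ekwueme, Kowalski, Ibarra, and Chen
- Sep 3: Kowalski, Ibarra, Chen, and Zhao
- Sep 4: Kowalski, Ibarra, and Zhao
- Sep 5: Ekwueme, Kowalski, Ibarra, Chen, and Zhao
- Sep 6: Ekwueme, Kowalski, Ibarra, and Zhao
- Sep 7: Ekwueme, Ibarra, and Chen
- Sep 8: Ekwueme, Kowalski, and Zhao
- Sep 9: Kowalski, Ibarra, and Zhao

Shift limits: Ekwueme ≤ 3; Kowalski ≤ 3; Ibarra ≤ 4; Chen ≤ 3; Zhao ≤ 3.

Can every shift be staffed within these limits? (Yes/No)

Yes

One valid schedule: Sep 2→Ibarra+Chen, Sep 3→Ibarra+Chen, Sep 4→Kowalski, Sep 5→Kowalski, Sep 6→Ekwueme, Sep 7→Ekwueme, Sep 8→Ekwueme, Sep 9→Kowalski.
Loads: Ekwueme 3/3, Kowalski 3/3, Ibarra 2/4, Chen 2/3, Zhao 0/3 — all within limits.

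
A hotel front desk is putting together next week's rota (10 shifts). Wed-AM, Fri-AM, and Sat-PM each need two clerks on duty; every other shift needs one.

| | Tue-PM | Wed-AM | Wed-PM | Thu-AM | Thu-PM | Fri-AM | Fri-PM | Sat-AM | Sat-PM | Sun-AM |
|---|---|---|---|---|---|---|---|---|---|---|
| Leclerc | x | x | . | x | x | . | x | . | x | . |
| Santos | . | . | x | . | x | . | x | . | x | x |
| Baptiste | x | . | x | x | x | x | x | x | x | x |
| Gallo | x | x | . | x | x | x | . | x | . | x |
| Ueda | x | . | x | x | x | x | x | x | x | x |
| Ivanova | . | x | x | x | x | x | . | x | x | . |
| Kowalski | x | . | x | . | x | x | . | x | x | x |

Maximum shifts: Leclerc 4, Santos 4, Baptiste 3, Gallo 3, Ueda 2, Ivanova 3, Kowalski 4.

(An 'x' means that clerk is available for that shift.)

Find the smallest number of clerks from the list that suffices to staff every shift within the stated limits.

13 slots to fill and no one can take more than 4, so at least ⌈13/4⌉ = 4 clerks are needed.
Leclerc, Santos, Baptiste, and Gallo alone can cover everything: Tue-PM→Leclerc, Wed-AM→Leclerc+Gallo, Wed-PM→Santos, Thu-AM→Leclerc, Thu-PM→Santos, Fri-AM→Baptiste+Gallo, Fri-PM→Leclerc, Sat-AM→Baptiste, Sat-PM→Santos+Baptiste, Sun-AM→Santos.

4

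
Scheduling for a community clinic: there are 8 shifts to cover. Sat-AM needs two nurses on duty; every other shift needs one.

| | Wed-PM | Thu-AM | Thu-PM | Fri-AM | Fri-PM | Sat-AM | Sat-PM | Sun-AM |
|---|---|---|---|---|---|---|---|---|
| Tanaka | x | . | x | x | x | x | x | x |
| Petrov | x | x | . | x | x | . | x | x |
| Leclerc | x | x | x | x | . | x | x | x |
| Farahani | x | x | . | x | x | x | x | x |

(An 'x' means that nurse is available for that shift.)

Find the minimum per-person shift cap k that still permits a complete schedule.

3

With 4 nurses and 9 worker-slots to fill, someone must work at least ⌈9/4⌉ = 3 shifts, so k ≥ 3.
k = 3 works: Wed-PM→Petrov, Thu-AM→Petrov, Thu-PM→Tanaka, Fri-AM→Petrov, Fri-PM→Tanaka, Sat-AM→Tanaka+Leclerc, Sat-PM→Leclerc, Sun-AM→Leclerc.
Loads: Tanaka 3, Petrov 3, Leclerc 3, Farahani 0 — all ≤ 3.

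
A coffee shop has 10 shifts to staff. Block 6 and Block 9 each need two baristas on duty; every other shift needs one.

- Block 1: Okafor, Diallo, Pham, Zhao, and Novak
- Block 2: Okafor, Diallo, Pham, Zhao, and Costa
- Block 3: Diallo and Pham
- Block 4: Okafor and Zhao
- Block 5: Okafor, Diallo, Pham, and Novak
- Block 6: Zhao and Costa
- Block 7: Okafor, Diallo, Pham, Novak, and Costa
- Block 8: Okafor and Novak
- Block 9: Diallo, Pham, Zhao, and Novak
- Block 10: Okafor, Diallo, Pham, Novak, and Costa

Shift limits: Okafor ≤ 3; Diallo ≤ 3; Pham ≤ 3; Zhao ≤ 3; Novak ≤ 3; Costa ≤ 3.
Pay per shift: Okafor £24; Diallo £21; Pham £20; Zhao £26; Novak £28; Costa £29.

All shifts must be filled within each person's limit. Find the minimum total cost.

Block 6 can only be covered by Zhao and Costa, so that assignment is forced.
Picking the cheapest available barista for each shift independently would cost £264, but that ignores the shift limits.
An optimal schedule: Block 1→Diallo, Block 2→Diallo, Block 3→Diallo, Block 4→Okafor, Block 5→Okafor, Block 6→Zhao+Costa, Block 7→Pham, Block 8→Okafor, Block 9→Pham+Zhao, Block 10→Pham.
Total: 21 + 21 + 21 + 24 + 24 + 26 + 29 + 20 + 24 + 20 + 26 + 20 = £276.

£276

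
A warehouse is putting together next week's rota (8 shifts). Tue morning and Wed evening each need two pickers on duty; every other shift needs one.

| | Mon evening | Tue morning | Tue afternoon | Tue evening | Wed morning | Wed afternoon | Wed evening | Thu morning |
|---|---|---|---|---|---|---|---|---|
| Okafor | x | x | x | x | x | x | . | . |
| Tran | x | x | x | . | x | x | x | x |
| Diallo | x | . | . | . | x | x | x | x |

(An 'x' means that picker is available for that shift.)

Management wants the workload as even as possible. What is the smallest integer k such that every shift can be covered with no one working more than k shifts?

4

With 3 pickers and 10 worker-slots to fill, someone must work at least ⌈10/3⌉ = 4 shifts, so k ≥ 4.
k = 4 works: Mon evening→Okafor, Tue morning→Okafor+Tran, Tue afternoon→Okafor, Tue evening→Okafor, Wed morning→Tran, Wed afternoon→Diallo, Wed evening→Tran+Diallo, Thu morning→Tran.
Loads: Okafor 4, Tran 4, Diallo 2 — all ≤ 4.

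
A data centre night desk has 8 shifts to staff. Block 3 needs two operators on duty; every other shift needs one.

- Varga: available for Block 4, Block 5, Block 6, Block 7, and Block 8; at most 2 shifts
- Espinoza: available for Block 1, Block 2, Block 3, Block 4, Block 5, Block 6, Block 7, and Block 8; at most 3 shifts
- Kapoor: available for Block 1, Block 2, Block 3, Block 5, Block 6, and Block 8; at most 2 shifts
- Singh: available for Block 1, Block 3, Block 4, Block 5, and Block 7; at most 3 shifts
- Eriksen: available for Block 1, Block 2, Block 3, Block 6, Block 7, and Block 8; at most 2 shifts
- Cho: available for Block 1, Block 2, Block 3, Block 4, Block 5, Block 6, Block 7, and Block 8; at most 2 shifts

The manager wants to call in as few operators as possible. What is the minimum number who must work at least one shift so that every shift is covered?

4

9 slots to fill and no one can take more than 3, so at least ⌈9/3⌉ = 3 operators are needed.
Any 3 operators together have capacity at most 3+3+2 = 8 < 9 slots, so 3 can never suffice.
Varga, Espinoza, Kapoor, and Singh alone can cover everything: Block 1→Espinoza, Block 2→Espinoza, Block 3→Espinoza+Kapoor, Block 4→Varga, Block 5→Singh, Block 6→Varga, Block 7→Singh, Block 8→Kapoor.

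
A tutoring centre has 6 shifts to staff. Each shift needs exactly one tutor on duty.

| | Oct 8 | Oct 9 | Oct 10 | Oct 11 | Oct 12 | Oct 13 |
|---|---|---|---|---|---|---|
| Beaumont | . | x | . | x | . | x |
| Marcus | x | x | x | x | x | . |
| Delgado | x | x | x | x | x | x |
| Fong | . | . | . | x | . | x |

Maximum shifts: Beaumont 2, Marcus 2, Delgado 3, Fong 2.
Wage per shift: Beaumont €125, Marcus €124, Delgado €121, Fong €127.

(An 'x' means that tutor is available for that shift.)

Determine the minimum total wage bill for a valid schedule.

€736

Picking the cheapest available tutor for each shift independently would cost €726, but that ignores the shift limits.
An optimal schedule: Oct 8→Delgado, Oct 9→Marcus, Oct 10→Delgado, Oct 11→Marcus, Oct 12→Delgado, Oct 13→Beaumont.
Total: 121 + 124 + 121 + 124 + 121 + 125 = €736.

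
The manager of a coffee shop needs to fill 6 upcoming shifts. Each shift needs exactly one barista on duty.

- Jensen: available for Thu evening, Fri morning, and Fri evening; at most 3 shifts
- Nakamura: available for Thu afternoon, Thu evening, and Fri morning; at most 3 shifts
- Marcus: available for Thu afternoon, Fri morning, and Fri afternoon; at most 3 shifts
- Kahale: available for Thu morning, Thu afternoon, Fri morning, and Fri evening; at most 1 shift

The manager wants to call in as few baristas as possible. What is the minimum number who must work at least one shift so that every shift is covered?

3

6 slots to fill and no one can take more than 3, so at least ⌈6/3⌉ = 2 baristas are needed.
Shifts {Thu morning, Thu afternoon, Fri evening} need 3 slots, but among the baristas available for them (Jensen, Nakamura, Marcus, and Kahale) any 2 together supply at most 2. So 2 baristas are not enough.
Jensen, Marcus, and Kahale alone can cover everything: Thu morning→Kahale, Thu afternoon→Marcus, Thu evening→Jensen, Fri morning→Jensen, Fri afternoon→Marcus, Fri evening→Jensen.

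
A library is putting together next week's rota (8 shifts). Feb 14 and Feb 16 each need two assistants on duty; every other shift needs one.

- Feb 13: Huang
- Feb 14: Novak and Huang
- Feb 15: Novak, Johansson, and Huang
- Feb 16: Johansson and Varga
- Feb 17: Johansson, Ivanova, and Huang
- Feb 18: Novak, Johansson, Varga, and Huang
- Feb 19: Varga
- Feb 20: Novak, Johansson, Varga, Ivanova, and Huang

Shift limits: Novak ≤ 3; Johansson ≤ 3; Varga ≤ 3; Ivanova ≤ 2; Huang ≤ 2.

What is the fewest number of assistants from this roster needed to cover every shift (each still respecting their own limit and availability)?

10 slots to fill and no one can take more than 3, so at least ⌈10/3⌉ = 4 assistants are needed.
Novak, Johansson, Varga, and Huang alone can cover everything: Feb 13→Huang, Feb 14→Novak+Huang, Feb 15→Novak, Feb 16→Johansson+Varga, Feb 17→Johansson, Feb 18→Novak, Feb 19→Varga, Feb 20→Johansson.

4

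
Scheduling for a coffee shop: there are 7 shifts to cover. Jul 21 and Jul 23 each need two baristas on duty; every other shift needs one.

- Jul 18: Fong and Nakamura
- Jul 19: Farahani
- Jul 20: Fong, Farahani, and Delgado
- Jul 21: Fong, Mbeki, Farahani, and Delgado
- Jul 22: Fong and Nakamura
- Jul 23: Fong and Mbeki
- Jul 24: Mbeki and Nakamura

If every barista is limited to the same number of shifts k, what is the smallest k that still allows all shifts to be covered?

2

With 5 baristas and 9 worker-slots to fill, someone must work at least ⌈9/5⌉ = 2 shifts, so k ≥ 2.
k = 2 works: Jul 18→Fong, Jul 19→Farahani, Jul 20→Delgado, Jul 21→Farahani+Delgado, Jul 22→Nakamura, Jul 23→Fong+Mbeki, Jul 24→Mbeki.
Loads: Fong 2, Mbeki 2, Farahani 2, Delgado 2, Nakamura 1 — all ≤ 2.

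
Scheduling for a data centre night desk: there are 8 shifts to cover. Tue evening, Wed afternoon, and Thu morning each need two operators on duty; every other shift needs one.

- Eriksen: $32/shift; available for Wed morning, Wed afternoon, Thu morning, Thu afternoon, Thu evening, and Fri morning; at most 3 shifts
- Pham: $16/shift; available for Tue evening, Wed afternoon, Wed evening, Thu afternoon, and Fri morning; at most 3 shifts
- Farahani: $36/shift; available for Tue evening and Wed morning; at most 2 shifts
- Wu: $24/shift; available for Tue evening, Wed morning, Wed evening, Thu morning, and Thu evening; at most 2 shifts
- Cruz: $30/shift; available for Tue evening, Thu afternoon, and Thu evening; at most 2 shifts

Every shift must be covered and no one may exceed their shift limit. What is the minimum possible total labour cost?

$288

Wed afternoon can only be covered by Eriksen and Pham, so that assignment is forced.
Thu morning can only be covered by Eriksen and Wu, so that assignment is forced.
Picking the cheapest available operator for each shift independently would cost $240, but that ignores the shift limits.
An optimal schedule: Tue evening→Cruz+Farahani, Wed morning→Wu, Wed afternoon→Pham+Eriksen, Wed evening→Pham, Thu morning→Wu+Eriksen, Thu afternoon→Cruz, Thu evening→Eriksen, Fri morning→Pham.
Total: 30 + 36 + 24 + 16 + 32 + 16 + 24 + 32 + 30 + 32 + 16 = $288.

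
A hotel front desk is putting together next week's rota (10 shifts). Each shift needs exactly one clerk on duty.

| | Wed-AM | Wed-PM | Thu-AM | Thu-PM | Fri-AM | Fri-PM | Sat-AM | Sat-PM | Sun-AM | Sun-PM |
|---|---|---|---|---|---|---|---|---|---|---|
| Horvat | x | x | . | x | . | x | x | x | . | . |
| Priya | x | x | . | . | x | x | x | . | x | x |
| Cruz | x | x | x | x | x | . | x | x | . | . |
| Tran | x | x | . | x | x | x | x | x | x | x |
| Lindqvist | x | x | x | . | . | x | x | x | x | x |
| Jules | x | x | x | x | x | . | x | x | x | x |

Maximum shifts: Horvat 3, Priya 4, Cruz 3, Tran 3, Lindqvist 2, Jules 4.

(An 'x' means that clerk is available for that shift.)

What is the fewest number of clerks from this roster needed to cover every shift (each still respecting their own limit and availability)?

10 slots to fill and no one can take more than 4, so at least ⌈10/4⌉ = 3 clerks are needed.
Horvat, Priya, and Cruz alone can cover everything: Wed-AM→Priya, Wed-PM→Cruz, Thu-AM→Cruz, Thu-PM→Horvat, Fri-AM→Priya, Fri-PM→Horvat, Sat-AM→Cruz, Sat-PM→Horvat, Sun-AM→Priya, Sun-PM→Priya.

3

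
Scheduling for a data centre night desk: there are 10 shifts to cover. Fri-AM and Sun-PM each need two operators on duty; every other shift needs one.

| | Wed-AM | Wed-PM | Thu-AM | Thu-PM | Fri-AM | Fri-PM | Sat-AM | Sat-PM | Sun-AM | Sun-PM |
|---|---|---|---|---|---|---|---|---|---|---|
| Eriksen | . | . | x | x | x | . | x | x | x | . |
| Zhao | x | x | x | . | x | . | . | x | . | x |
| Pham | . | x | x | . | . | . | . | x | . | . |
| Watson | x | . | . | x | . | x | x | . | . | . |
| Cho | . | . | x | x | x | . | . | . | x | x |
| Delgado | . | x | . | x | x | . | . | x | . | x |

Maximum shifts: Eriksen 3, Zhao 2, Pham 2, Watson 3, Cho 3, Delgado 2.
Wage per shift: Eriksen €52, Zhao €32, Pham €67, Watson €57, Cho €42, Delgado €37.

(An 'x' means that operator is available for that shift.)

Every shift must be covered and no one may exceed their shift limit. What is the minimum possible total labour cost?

Fri-PM can only be covered by Watson, so that assignment is forced.
Picking the cheapest available operator for each shift independently would cost €454, but that ignores the shift limits.
An optimal schedule: Wed-AM→Zhao, Wed-PM→Zhao, Thu-AM→Cho, Thu-PM→Watson, Fri-AM→Delgado+Eriksen, Fri-PM→Watson, Sat-AM→Eriksen, Sat-PM→Eriksen, Sun-AM→Cho, Sun-PM→Delgado+Cho.
Total: 32 + 32 + 42 + 57 + 37 + 52 + 57 + 52 + 52 + 42 + 37 + 42 = €534.

€534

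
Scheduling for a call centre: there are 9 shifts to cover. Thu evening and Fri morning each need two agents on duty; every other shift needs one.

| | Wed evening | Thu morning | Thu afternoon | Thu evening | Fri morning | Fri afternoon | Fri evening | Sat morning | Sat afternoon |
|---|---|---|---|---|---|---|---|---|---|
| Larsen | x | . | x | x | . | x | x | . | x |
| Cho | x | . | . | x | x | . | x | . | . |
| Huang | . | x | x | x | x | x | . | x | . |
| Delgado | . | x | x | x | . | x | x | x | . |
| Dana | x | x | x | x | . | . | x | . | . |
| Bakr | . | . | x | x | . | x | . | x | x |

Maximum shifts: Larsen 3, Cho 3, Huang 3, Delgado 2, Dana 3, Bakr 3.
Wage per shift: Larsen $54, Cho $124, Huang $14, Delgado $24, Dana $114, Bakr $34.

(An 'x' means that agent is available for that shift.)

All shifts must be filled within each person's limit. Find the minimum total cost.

$424

Fri morning can only be covered by Cho and Huang, so that assignment is forced.
Picking the cheapest available agent for each shift independently would cost $344, but that ignores the shift limits.
An optimal schedule: Wed evening→Larsen, Thu morning→Huang, Thu afternoon→Bakr, Thu evening→Bakr+Larsen, Fri morning→Huang+Cho, Fri afternoon→Delgado, Fri evening→Delgado, Sat morning→Huang, Sat afternoon→Bakr.
Total: 54 + 14 + 34 + 34 + 54 + 14 + 124 + 24 + 24 + 14 + 34 = $424.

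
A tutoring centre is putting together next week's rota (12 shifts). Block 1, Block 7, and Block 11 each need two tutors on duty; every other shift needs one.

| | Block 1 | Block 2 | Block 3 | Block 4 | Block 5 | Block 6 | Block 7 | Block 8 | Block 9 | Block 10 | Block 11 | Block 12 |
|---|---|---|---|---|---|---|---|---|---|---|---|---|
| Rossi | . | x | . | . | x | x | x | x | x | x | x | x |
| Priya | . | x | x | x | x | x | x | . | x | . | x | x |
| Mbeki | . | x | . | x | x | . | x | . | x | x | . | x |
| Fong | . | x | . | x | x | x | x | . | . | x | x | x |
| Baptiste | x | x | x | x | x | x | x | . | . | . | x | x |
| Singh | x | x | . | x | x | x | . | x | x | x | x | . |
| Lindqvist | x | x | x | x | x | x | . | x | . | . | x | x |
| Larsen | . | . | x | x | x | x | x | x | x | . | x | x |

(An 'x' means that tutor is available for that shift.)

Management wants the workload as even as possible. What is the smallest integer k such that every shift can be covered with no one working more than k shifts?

With 8 tutors and 15 worker-slots to fill, someone must work at least ⌈15/8⌉ = 2 shifts, so k ≥ 2.
k = 2 works: Block 1→Baptiste+Singh, Block 2→Mbeki, Block 3→Priya, Block 4→Mbeki, Block 5→Singh, Block 6→Fong, Block 7→Baptiste+Larsen, Block 8→Rossi, Block 9→Priya, Block 10→Rossi, Block 11→Lindqvist+Larsen, Block 12→Fong.
Loads: Rossi 2, Priya 2, Mbeki 2, Fong 2, Baptiste 2, Singh 2, Lindqvist 1, Larsen 2 — all ≤ 2.

2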